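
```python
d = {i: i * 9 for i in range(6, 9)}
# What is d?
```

{6: 54, 7: 63, 8: 72}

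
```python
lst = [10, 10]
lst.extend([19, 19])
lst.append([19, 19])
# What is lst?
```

After line 1: lst = [10, 10]
After line 2 (extend unpacks [19, 19]): lst = [10, 10, 19, 19]
After line 3 (append adds [19, 19] as single element): lst = [10, 10, 19, 19, [19, 19]]

[10, 10, 19, 19, [19, 19]]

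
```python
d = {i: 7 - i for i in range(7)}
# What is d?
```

{0: 7, 1: 6, 2: 5, 3: 4, 4: 3, 5: 2, 6: 1}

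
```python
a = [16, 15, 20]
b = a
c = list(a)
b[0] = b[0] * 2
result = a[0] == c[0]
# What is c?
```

After line 1: a = [16, 15, 20]
After line 2 (b = a, alias): a = [16, 15, 20], b = [16, 15, 20]
After line 3 (c = list(a) is a copy, new object): c = [16, 15, 20]
After line 4 (b[0] = 16 * 2 = 32; mutates shared a/b): a = b = [32, 15, 20], c = [16, 15, 20]
After line 5 (a[0] = 32, c[0] = 16; result = False)

[16, 15, 20]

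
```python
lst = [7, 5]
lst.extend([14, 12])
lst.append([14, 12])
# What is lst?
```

After line 1: lst = [7, 5]
After line 2 (extend unpacks [14, 12]): lst = [7, 5, 14, 12]
After line 3 (append adds [14, 12] as single element): lst = [7, 5, 14, 12, [14, 12]]

[7, 5, 14, 12, [14, 12]]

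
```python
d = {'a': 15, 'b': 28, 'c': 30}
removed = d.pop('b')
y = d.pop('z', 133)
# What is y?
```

After line 1: d = {'a': 15, 'b': 28, 'c': 30}
After line 2 (pop 'b' returns 28): d = {'a': 15, 'c': 30}, removed = 28
After line 3 (pop 'z' missing, returns default 133): d = {'a': 15, 'c': 30}, y = 133

133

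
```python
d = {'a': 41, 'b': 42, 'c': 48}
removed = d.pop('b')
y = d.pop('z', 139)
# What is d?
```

After line 1: d = {'a': 41, 'b': 42, 'c': 48}
After line 2 (pop 'b' returns 42): d = {'a': 41, 'c': 48}, removed = 42
After line 3 (pop 'z' missing, returns default 139): d = {'a': 41, 'c': 48}, y = 139

{'a': 41, 'c': 48}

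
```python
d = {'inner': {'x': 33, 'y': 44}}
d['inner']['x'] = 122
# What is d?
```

After line 1: d = {'inner': {'x': 33, 'y': 44}}
After line 2 (inner x overwritten): d = {'inner': {'x': 122, 'y': 44}}

{'inner': {'x': 122, 'y': 44}}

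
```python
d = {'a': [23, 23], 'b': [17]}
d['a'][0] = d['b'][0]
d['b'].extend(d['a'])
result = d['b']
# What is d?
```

After line 1: d = {'a': [23, 23], 'b': [17]}
After line 2 (a[0] = b[0] = 17): d = {'a': [17, 23], 'b': [17]}
After line 3 (b.extend(a) appends [17, 23]): d = {'a': [17, 23], 'b': [17, 17, 23]}
After line 4: result = d['b'] = [17, 17, 23]

{'a': [17, 23], 'b': [17, 17, 23]}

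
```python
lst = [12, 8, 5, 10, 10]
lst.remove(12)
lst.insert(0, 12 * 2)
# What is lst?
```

After line 1: lst = [12, 8, 5, 10, 10]
After line 2 (remove first 12): lst = [8, 5, 10, 10]
After line 3 (insert 24 at index 0): lst = [24, 8, 5, 10, 10]

[24, 8, 5, 10, 10]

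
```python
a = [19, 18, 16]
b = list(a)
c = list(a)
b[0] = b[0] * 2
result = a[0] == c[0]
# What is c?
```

After line 1: a = [19, 18, 16]
After line 2 (b = list(a), copy): a = [19, 18, 16], b = [19, 18, 16]
After line 3 (c = list(a) is a copy, new object): c = [19, 18, 16]
After line 4 (b[0] = 19 * 2 = 38; only b mutates (copy)): a = [19, 18, 16], b = [38, 18, 16], c = [19, 18, 16]
After line 5 (a[0] = 19, c[0] = 19; result = True)

[19, 18, 16]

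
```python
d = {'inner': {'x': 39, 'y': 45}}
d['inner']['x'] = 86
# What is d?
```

After line 1: d = {'inner': {'x': 39, 'y': 45}}
After line 2 (inner x overwritten): d = {'inner': {'x': 86, 'y': 45}}

{'inner': {'x': 86, 'y': 45}}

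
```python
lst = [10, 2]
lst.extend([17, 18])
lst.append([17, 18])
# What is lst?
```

After line 1: lst = [10, 2]
After line 2 (extend unpacks [17, 18]): lst = [10, 2, 17, 18]
After line 3 (append adds [17, 18] as single element): lst = [10, 2, 17, 18, [17, 18]]

[10, 2, 17, 18, [17, 18]]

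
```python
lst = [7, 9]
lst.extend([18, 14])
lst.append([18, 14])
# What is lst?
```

After line 1: lst = [7, 9]
After line 2 (extend unpacks [18, 14]): lst = [7, 9, 18, 14]
After line 3 (append adds [18, 14] as single element): lst = [7, 9, 18, 14, [18, 14]]

[7, 9, 18, 14, [18, 14]]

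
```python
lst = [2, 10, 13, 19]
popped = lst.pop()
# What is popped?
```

19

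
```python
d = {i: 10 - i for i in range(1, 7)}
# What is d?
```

{1: 9, 2: 8, 3: 7, 4: 6, 5: 5, 6: 4}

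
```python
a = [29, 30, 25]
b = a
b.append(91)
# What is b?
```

After line 1: a = [29, 30, 25]
After line 2 (b = a is an alias, same object): a = [29, 30, 25], b = [29, 30, 25]
After line 3 (b.append mutates the shared list): a = [29, 30, 25, 91], b = [29, 30, 25, 91]

[29, 30, 25, 91]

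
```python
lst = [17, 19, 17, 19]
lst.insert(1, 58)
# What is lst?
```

[17, 58, 19, 17, 19]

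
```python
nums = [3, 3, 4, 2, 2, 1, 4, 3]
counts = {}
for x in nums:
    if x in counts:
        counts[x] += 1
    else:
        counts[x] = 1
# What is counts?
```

Initial: counts = {}, nums = [3, 3, 4, 2, 2, 1, 4, 3]
See 3: counts = {3: 1}
See 3: counts = {3: 2}
See 4: counts = {3: 2, 4: 1}
See 2: counts = {3: 2, 4: 1, 2: 1}
See 2: counts = {3: 2, 4: 1, 2: 2}
See 1: counts = {3: 2, 4: 1, 2: 2, 1: 1}
See 4: counts = {3: 2, 4: 2, 2: 2, 1: 1}
See 3: counts = {3: 3, 4: 2, 2: 2, 1: 1}

{3: 3, 4: 2, 2: 2, 1: 1}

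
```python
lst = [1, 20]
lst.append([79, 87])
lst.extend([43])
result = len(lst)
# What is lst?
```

After line 1: lst = [1, 20]
After line 2 (append adds [79, 87] as single element): lst = [1, 20, [79, 87]]
After line 3 (extend unpacks [43], adds 43): lst = [1, 20, [79, 87], 43]
After line 4: result = len(lst) = 4

[1, 20, [79, 87], 43]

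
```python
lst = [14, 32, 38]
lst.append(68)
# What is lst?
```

[14, 32, 38, 68]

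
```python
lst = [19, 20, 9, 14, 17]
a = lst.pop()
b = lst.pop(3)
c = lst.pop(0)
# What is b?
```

After line 1: lst = [19, 20, 9, 14, 17]
After line 2 (pop() -> a = 17): lst = [19, 20, 9, 14]
After line 3 (pop(3) -> b = 14): lst = [19, 20, 9]
After line 4 (pop(0) -> c = 19): lst = [20, 9]

14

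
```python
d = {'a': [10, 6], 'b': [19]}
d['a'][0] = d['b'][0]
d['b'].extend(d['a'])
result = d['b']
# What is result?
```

After line 1: d = {'a': [10, 6], 'b': [19]}
After line 2 (a[0] = b[0] = 19): d = {'a': [19, 6], 'b': [19]}
After line 3 (b.extend(a) appends [19, 6]): d = {'a': [19, 6], 'b': [19, 19, 6]}
After line 4: result = d['b'] = [19, 19, 6]

[19, 19, 6]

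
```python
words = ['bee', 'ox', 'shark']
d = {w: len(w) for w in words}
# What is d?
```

{'bee': 3, 'ox': 2, 'shark': 5}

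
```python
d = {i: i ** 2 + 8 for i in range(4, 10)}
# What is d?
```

{4: 24, 5: 33, 6: 44, 7: 57, 8: 72, 9: 89}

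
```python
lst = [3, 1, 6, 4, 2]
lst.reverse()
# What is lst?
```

[2, 4, 6, 1, 3]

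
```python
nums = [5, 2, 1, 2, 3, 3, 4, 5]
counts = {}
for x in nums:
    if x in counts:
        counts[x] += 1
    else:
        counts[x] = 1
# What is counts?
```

Initial: counts = {}, nums = [5, 2, 1, 2, 3, 3, 4, 5]
See 5: counts = {5: 1}
See 2: counts = {5: 1, 2: 1}
See 1: counts = {5: 1, 2: 1, 1: 1}
See 2: counts = {5: 1, 2: 2, 1: 1}
See 3: counts = {5: 1, 2: 2, 1: 1, 3: 1}
See 3: counts = {5: 1, 2: 2, 1: 1, 3: 2}
See 4: counts = {5: 1, 2: 2, 1: 1, 3: 2, 4: 1}
See 5: counts = {5: 2, 2: 2, 1: 1, 3: 2, 4: 1}

{5: 2, 2: 2, 1: 1, 3: 2, 4: 1}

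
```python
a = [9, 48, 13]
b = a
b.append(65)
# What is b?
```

After line 1: a = [9, 48, 13]
After line 2 (b = a is an alias, same object): a = [9, 48, 13], b = [9, 48, 13]
After line 3 (b.append mutates the shared list): a = [9, 48, 13, 65], b = [9, 48, 13, 65]

[9, 48, 13, 65]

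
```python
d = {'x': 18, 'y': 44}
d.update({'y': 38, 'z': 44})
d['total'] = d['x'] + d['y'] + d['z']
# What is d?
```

After line 1: d = {'x': 18, 'y': 44}
After line 2 (y overwritten, z added): d = {'x': 18, 'y': 38, 'z': 44}
After line 3 (total = 18 + 38 + 44 = 100): d = {'x': 18, 'y': 38, 'z': 44, 'total': 100}

{'x': 18, 'y': 38, 'z': 44, 'total': 100}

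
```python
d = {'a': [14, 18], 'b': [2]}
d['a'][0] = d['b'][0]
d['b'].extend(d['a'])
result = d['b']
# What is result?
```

After line 1: d = {'a': [14, 18], 'b': [2]}
After line 2 (a[0] = b[0] = 2): d = {'a': [2, 18], 'b': [2]}
After line 3 (b.extend(a) appends [2, 18]): d = {'a': [2, 18], 'b': [2, 2, 18]}
After line 4: result = d['b'] = [2, 2, 18]

[2, 2, 18]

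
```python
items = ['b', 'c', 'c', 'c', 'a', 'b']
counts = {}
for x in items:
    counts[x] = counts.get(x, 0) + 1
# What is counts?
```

Initial: counts = {}, items = ['b', 'c', 'c', 'c', 'a', 'b']
See 'b': counts = {'b': 1}
See 'c': counts = {'b': 1, 'c': 1}
See 'c': counts = {'b': 1, 'c': 2}
See 'c': counts = {'b': 1, 'c': 3}
See 'a': counts = {'b': 1, 'c': 3, 'a': 1}
See 'b': counts = {'b': 2, 'c': 3, 'a': 1}

{'b': 2, 'c': 3, 'a': 1}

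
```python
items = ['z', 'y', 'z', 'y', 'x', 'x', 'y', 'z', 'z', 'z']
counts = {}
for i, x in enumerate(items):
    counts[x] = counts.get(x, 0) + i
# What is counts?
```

Initial: counts = {}, items = ['z', 'y', 'z', 'y', 'x', 'x', 'y', 'z', 'z', 'z']
i=0, x='z': counts = {'z': 0}
i=1, x='y': counts = {'z': 0, 'y': 1}
i=2, x='z': counts = {'z': 2, 'y': 1}
i=3, x='y': counts = {'z': 2, 'y': 4}
i=4, x='x': counts = {'z': 2, 'y': 4, 'x': 4}
i=5, x='x': counts = {'z': 2, 'y': 4, 'x': 9}
i=6, x='y': counts = {'z': 2, 'y': 10, 'x': 9}
i=7, x='z': counts = {'z': 9, 'y': 10, 'x': 9}
i=8, x='z': counts = {'z': 17, 'y': 10, 'x': 9}
i=9, x='z': counts = {'z': 26, 'y': 10, 'x': 9}

{'z': 26, 'y': 10, 'x': 9}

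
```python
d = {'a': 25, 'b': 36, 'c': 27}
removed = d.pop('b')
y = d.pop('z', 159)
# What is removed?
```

After line 1: d = {'a': 25, 'b': 36, 'c': 27}
After line 2 (pop 'b' returns 36): d = {'a': 25, 'c': 27}, removed = 36
After line 3 (pop 'z' missing, returns default 159): d = {'a': 25, 'c': 27}, y = 159

36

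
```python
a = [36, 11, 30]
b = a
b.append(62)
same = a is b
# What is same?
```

After line 1: a = [36, 11, 30]
After line 2 (b = a is an alias, same object): a = [36, 11, 30], b = [36, 11, 30]
After line 3 (b.append mutates the shared list): a = [36, 11, 30, 62], b = [36, 11, 30, 62]
After line 4 (same = a is b; same object -> True): same = True

True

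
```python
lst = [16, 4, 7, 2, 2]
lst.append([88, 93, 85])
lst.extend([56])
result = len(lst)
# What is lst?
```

After line 1: lst = [16, 4, 7, 2, 2]
After line 2 (append adds [88, 93, 85] as single element): lst = [16, 4, 7, 2, 2, [88, 93, 85]]
After line 3 (extend unpacks [56], adds 56): lst = [16, 4, 7, 2, 2, [88, 93, 85], 56]
After line 4: result = len(lst) = 7

[16, 4, 7, 2, 2, [88, 93, 85], 56]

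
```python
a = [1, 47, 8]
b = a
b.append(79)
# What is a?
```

After line 1: a = [1, 47, 8]
After line 2 (b = a is an alias, same object): a = [1, 47, 8], b = [1, 47, 8]
After line 3 (b.append mutates the shared list): a = [1, 47, 8, 79], b = [1, 47, 8, 79]

[1, 47, 8, 79]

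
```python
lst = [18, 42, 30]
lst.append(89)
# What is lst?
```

[18, 42, 30, 89]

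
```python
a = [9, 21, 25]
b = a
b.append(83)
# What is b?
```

After line 1: a = [9, 21, 25]
After line 2 (b = a is an alias, same object): a = [9, 21, 25], b = [9, 21, 25]
After line 3 (b.append mutates the shared list): a = [9, 21, 25, 83], b = [9, 21, 25, 83]

[9, 21, 25, 83]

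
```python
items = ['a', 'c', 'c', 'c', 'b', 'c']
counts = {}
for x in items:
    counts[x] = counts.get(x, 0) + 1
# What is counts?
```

Initial: counts = {}, items = ['a', 'c', 'c', 'c', 'b', 'c']
See 'a': counts = {'a': 1}
See 'c': counts = {'a': 1, 'c': 1}
See 'c': counts = {'a': 1, 'c': 2}
See 'c': counts = {'a': 1, 'c': 3}
See 'b': counts = {'a': 1, 'c': 3, 'b': 1}
See 'c': counts = {'a': 1, 'c': 4, 'b': 1}

{'a': 1, 'c': 4, 'b': 1}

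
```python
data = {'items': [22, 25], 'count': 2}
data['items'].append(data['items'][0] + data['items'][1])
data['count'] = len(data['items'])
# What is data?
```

After line 1: data = {'items': [22, 25], 'count': 2}
After line 2 (append 22 + 25 = 47): data = {'items': [22, 25, 47], 'count': 2}
After line 3 (count = len(items) = 3): data = {'items': [22, 25, 47], 'count': 3}

{'items': [22, 25, 47], 'count': 3}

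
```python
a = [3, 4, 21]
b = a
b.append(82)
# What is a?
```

After line 1: a = [3, 4, 21]
After line 2 (b = a is an alias, same object): a = [3, 4, 21], b = [3, 4, 21]
After line 3 (b.append mutates the shared list): a = [3, 4, 21, 82], b = [3, 4, 21, 82]

[3, 4, 21, 82]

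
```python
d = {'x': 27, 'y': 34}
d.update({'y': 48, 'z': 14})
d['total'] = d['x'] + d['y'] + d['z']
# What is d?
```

After line 1: d = {'x': 27, 'y': 34}
After line 2 (y overwritten, z added): d = {'x': 27, 'y': 48, 'z': 14}
After line 3 (total = 27 + 48 + 14 = 89): d = {'x': 27, 'y': 48, 'z': 14, 'total': 89}

{'x': 27, 'y': 48, 'z': 14, 'total': 89}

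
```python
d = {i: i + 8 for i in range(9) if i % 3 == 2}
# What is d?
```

{2: 10, 5: 13, 8: 16}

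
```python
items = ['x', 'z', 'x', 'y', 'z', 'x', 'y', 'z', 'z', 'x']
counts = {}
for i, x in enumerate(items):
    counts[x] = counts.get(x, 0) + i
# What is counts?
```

Initial: counts = {}, items = ['x', 'z', 'x', 'y', 'z', 'x', 'y', 'z', 'z', 'x']
i=0, x='x': counts = {'x': 0}
i=1, x='z': counts = {'x': 0, 'z': 1}
i=2, x='x': counts = {'x': 2, 'z': 1}
i=3, x='y': counts = {'x': 2, 'z': 1, 'y': 3}
i=4, x='z': counts = {'x': 2, 'z': 5, 'y': 3}
i=5, x='x': counts = {'x': 7, 'z': 5, 'y': 3}
i=6, x='y': counts = {'x': 7, 'z': 5, 'y': 9}
i=7, x='z': counts = {'x': 7, 'z': 12, 'y': 9}
i=8, x='z': counts = {'x': 7, 'z': 20, 'y': 9}
i=9, x='x': counts = {'x': 16, 'z': 20, 'y': 9}

{'x': 16, 'z': 20, 'y': 9}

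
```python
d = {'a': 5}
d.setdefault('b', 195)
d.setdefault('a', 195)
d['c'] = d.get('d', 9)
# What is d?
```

After line 1: d = {'a': 5}
After line 2 (setdefault adds 'b'=195): d = {'a': 5, 'b': 195}
After line 3 (setdefault 'a' no-op, already exists): d = {'a': 5, 'b': 195}
After line 4 (get('d', 9) returns default since 'd' not in d): d = {'a': 5, 'b': 195, 'c': 9}

{'a': 5, 'b': 195, 'c': 9}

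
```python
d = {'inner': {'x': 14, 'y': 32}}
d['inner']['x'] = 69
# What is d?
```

After line 1: d = {'inner': {'x': 14, 'y': 32}}
After line 2 (inner x overwritten): d = {'inner': {'x': 69, 'y': 32}}

{'inner': {'x': 69, 'y': 32}}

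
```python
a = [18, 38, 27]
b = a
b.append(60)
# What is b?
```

After line 1: a = [18, 38, 27]
After line 2 (b = a is an alias, same object): a = [18, 38, 27], b = [18, 38, 27]
After line 3 (b.append mutates the shared list): a = [18, 38, 27, 60], b = [18, 38, 27, 60]

[18, 38, 27, 60]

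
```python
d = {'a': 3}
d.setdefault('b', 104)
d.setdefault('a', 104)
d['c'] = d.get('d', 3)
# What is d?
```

After line 1: d = {'a': 3}
After line 2 (setdefault adds 'b'=104): d = {'a': 3, 'b': 104}
After line 3 (setdefault 'a' no-op, already exists): d = {'a': 3, 'b': 104}
After line 4 (get('d', 3) returns default since 'd' not in d): d = {'a': 3, 'b': 104, 'c': 3}

{'a': 3, 'b': 104, 'c': 3}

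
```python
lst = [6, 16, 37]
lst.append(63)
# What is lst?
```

[6, 16, 37, 63]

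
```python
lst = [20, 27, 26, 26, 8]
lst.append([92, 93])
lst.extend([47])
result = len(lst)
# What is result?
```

After line 1: lst = [20, 27, 26, 26, 8]
After line 2 (append adds [92, 93] as single element): lst = [20, 27, 26, 26, 8, [92, 93]]
After line 3 (extend unpacks [47], adds 47): lst = [20, 27, 26, 26, 8, [92, 93], 47]
After line 4: result = len(lst) = 7

7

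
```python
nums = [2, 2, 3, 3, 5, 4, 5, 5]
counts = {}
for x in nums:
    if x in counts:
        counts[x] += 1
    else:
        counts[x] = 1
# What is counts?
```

Initial: counts = {}, nums = [2, 2, 3, 3, 5, 4, 5, 5]
See 2: counts = {2: 1}
See 2: counts = {2: 2}
See 3: counts = {2: 2, 3: 1}
See 3: counts = {2: 2, 3: 2}
See 5: counts = {2: 2, 3: 2, 5: 1}
See 4: counts = {2: 2, 3: 2, 5: 1, 4: 1}
See 5: counts = {2: 2, 3: 2, 5: 2, 4: 1}
See 5: counts = {2: 2, 3: 2, 5: 3, 4: 1}

{2: 2, 3: 2, 5: 3, 4: 1}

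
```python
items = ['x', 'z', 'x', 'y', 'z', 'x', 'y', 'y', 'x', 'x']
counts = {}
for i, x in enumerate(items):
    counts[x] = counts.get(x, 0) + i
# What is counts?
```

Initial: counts = {}, items = ['x', 'z', 'x', 'y', 'z', 'x', 'y', 'y', 'x', 'x']
i=0, x='x': counts = {'x': 0}
i=1, x='z': counts = {'x': 0, 'z': 1}
i=2, x='x': counts = {'x': 2, 'z': 1}
i=3, x='y': counts = {'x': 2, 'z': 1, 'y': 3}
i=4, x='z': counts = {'x': 2, 'z': 5, 'y': 3}
i=5, x='x': counts = {'x': 7, 'z': 5, 'y': 3}
i=6, x='y': counts = {'x': 7, 'z': 5, 'y': 9}
i=7, x='y': counts = {'x': 7, 'z': 5, 'y': 16}
i=8, x='x': counts = {'x': 15, 'z': 5, 'y': 16}
i=9, x='x': counts = {'x': 24, 'z': 5, 'y': 16}

{'x': 24, 'z': 5, 'y': 16}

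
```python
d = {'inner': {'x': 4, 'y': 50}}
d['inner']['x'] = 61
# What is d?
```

After line 1: d = {'inner': {'x': 4, 'y': 50}}
After line 2 (inner x overwritten): d = {'inner': {'x': 61, 'y': 50}}

{'inner': {'x': 61, 'y': 50}}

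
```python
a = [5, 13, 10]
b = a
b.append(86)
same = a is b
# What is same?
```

After line 1: a = [5, 13, 10]
After line 2 (b = a is an alias, same object): a = [5, 13, 10], b = [5, 13, 10]
After line 3 (b.append mutates the shared list): a = [5, 13, 10, 86], b = [5, 13, 10, 86]
After line 4 (same = a is b; same object -> True): same = True

True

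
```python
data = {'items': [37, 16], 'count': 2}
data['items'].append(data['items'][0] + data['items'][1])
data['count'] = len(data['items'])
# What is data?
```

After line 1: data = {'items': [37, 16], 'count': 2}
After line 2 (append 37 + 16 = 53): data = {'items': [37, 16, 53], 'count': 2}
After line 3 (count = len(items) = 3): data = {'items': [37, 16, 53], 'count': 3}

{'items': [37, 16, 53], 'count': 3}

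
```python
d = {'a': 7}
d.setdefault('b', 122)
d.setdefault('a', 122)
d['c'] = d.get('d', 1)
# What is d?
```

After line 1: d = {'a': 7}
After line 2 (setdefault adds 'b'=122): d = {'a': 7, 'b': 122}
After line 3 (setdefault 'a' no-op, already exists): d = {'a': 7, 'b': 122}
After line 4 (get('d', 1) returns default since 'd' not in d): d = {'a': 7, 'b': 122, 'c': 1}

{'a': 7, 'b': 122, 'c': 1}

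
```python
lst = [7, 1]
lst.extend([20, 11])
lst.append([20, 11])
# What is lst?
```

After line 1: lst = [7, 1]
After line 2 (extend unpacks [20, 11]): lst = [7, 1, 20, 11]
After line 3 (append adds [20, 11] as single element): lst = [7, 1, 20, 11, [20, 11]]

[7, 1, 20, 11, [20, 11]]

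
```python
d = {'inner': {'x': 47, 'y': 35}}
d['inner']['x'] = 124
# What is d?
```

After line 1: d = {'inner': {'x': 47, 'y': 35}}
After line 2 (inner x overwritten): d = {'inner': {'x': 124, 'y': 35}}

{'inner': {'x': 124, 'y': 35}}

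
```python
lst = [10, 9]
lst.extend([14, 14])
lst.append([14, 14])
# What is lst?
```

After line 1: lst = [10, 9]
After line 2 (extend unpacks [14, 14]): lst = [10, 9, 14, 14]
After line 3 (append adds [14, 14] as single element): lst = [10, 9, 14, 14, [14, 14]]

[10, 9, 14, 14, [14, 14]]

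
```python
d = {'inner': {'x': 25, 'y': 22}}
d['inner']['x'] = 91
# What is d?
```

After line 1: d = {'inner': {'x': 25, 'y': 22}}
After line 2 (inner x overwritten): d = {'inner': {'x': 91, 'y': 22}}

{'inner': {'x': 91, 'y': 22}}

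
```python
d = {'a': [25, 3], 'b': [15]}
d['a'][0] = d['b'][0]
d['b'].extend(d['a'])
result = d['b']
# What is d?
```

After line 1: d = {'a': [25, 3], 'b': [15]}
After line 2 (a[0] = b[0] = 15): d = {'a': [15, 3], 'b': [15]}
After line 3 (b.extend(a) appends [15, 3]): d = {'a': [15, 3], 'b': [15, 15, 3]}
After line 4: result = d['b'] = [15, 15, 3]

{'a': [15, 3], 'b': [15, 15, 3]}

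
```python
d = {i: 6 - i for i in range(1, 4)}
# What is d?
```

{1: 5, 2: 4, 3: 3}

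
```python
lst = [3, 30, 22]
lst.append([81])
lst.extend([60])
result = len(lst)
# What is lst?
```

After line 1: lst = [3, 30, 22]
After line 2 (append adds [81] as single element): lst = [3, 30, 22, [81]]
After line 3 (extend unpacks [60], adds 60): lst = [3, 30, 22, [81], 60]
After line 4: result = len(lst) = 5

[3, 30, 22, [81], 60]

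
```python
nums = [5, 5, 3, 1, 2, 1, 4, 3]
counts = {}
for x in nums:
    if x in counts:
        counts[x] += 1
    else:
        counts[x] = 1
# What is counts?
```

Initial: counts = {}, nums = [5, 5, 3, 1, 2, 1, 4, 3]
See 5: counts = {5: 1}
See 5: counts = {5: 2}
See 3: counts = {5: 2, 3: 1}
See 1: counts = {5: 2, 3: 1, 1: 1}
See 2: counts = {5: 2, 3: 1, 1: 1, 2: 1}
See 1: counts = {5: 2, 3: 1, 1: 2, 2: 1}
See 4: counts = {5: 2, 3: 1, 1: 2, 2: 1, 4: 1}
See 3: counts = {5: 2, 3: 2, 1: 2, 2: 1, 4: 1}

{5: 2, 3: 2, 1: 2, 2: 1, 4: 1}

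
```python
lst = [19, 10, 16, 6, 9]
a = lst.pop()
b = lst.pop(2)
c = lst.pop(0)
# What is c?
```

After line 1: lst = [19, 10, 16, 6, 9]
After line 2 (pop() -> a = 9): lst = [19, 10, 16, 6]
After line 3 (pop(2) -> b = 16): lst = [19, 10, 6]
After line 4 (pop(0) -> c = 19): lst = [10, 6]

19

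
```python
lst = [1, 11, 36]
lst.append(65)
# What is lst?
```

[1, 11, 36, 65]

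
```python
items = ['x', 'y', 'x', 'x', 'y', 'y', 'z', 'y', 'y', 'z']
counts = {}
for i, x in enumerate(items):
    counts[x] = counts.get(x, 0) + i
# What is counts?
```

Initial: counts = {}, items = ['x', 'y', 'x', 'x', 'y', 'y', 'z', 'y', 'y', 'z']
i=0, x='x': counts = {'x': 0}
i=1, x='y': counts = {'x': 0, 'y': 1}
i=2, x='x': counts = {'x': 2, 'y': 1}
i=3, x='x': counts = {'x': 5, 'y': 1}
i=4, x='y': counts = {'x': 5, 'y': 5}
i=5, x='y': counts = {'x': 5, 'y': 10}
i=6, x='z': counts = {'x': 5, 'y': 10, 'z': 6}
i=7, x='y': counts = {'x': 5, 'y': 17, 'z': 6}
i=8, x='y': counts = {'x': 5, 'y': 25, 'z': 6}
i=9, x='z': counts = {'x': 5, 'y': 25, 'z': 15}

{'x': 5, 'y': 25, 'z': 15}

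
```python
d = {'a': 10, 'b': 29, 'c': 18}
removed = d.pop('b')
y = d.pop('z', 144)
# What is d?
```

After line 1: d = {'a': 10, 'b': 29, 'c': 18}
After line 2 (pop 'b' returns 29): d = {'a': 10, 'c': 18}, removed = 29
After line 3 (pop 'z' missing, returns default 144): d = {'a': 10, 'c': 18}, y = 144

{'a': 10, 'c': 18}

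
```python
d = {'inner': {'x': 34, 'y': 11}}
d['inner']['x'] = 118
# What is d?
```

After line 1: d = {'inner': {'x': 34, 'y': 11}}
After line 2 (inner x overwritten): d = {'inner': {'x': 118, 'y': 11}}

{'inner': {'x': 118, 'y': 11}}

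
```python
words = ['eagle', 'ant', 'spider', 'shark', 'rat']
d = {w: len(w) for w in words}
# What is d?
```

{'eagle': 5, 'ant': 3, 'spider': 6, 'shark': 5, 'rat': 3}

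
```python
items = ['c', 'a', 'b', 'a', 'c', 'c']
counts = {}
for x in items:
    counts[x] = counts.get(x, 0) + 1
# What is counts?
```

Initial: counts = {}, items = ['c', 'a', 'b', 'a', 'c', 'c']
See 'c': counts = {'c': 1}
See 'a': counts = {'c': 1, 'a': 1}
See 'b': counts = {'c': 1, 'a': 1, 'b': 1}
See 'a': counts = {'c': 1, 'a': 2, 'b': 1}
See 'c': counts = {'c': 2, 'a': 2, 'b': 1}
See 'c': counts = {'c': 3, 'a': 2, 'b': 1}

{'c': 3, 'a': 2, 'b': 1}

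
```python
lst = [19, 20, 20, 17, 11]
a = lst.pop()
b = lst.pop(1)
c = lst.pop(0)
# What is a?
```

After line 1: lst = [19, 20, 20, 17, 11]
After line 2 (pop() -> a = 11): lst = [19, 20, 20, 17]
After line 3 (pop(1) -> b = 20): lst = [19, 20, 17]
After line 4 (pop(0) -> c = 19): lst = [20, 17]

11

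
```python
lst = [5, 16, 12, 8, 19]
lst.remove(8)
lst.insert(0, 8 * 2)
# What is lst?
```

After line 1: lst = [5, 16, 12, 8, 19]
After line 2 (remove first 8): lst = [5, 16, 12, 19]
After line 3 (insert 16 at index 0): lst = [16, 5, 16, 12, 19]

[16, 5, 16, 12, 19]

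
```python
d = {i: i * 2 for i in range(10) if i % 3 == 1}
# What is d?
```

{1: 2, 4: 8, 7: 14}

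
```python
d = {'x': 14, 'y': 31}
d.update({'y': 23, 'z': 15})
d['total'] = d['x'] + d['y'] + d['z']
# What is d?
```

After line 1: d = {'x': 14, 'y': 31}
After line 2 (y overwritten, z added): d = {'x': 14, 'y': 23, 'z': 15}
After line 3 (total = 14 + 23 + 15 = 52): d = {'x': 14, 'y': 23, 'z': 15, 'total': 52}

{'x': 14, 'y': 23, 'z': 15, 'total': 52}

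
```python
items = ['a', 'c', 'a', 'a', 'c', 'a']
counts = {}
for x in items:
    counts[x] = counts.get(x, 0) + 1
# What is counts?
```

Initial: counts = {}, items = ['a', 'c', 'a', 'a', 'c', 'a']
See 'a': counts = {'a': 1}
See 'c': counts = {'a': 1, 'c': 1}
See 'a': counts = {'a': 2, 'c': 1}
See 'a': counts = {'a': 3, 'c': 1}
See 'c': counts = {'a': 3, 'c': 2}
See 'a': counts = {'a': 4, 'c': 2}

{'a': 4, 'c': 2}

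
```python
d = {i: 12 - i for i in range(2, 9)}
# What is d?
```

{2: 10, 3: 9, 4: 8, 5: 7, 6: 6, 7: 5, 8: 4}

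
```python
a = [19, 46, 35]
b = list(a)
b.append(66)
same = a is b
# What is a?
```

After line 1: a = [19, 46, 35]
After line 2 (b = list(a) is a shallow copy, new object): a = [19, 46, 35], b = [19, 46, 35]
After line 3 (append only mutates b): a = [19, 46, 35], b = [19, 46, 35, 66]
After line 4 (same = a is b; different objects -> False): same = False

[19, 46, 35]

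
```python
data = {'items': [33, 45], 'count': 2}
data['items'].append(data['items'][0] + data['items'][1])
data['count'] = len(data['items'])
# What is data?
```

After line 1: data = {'items': [33, 45], 'count': 2}
After line 2 (append 33 + 45 = 78): data = {'items': [33, 45, 78], 'count': 2}
After line 3 (count = len(items) = 3): data = {'items': [33, 45, 78], 'count': 3}

{'items': [33, 45, 78], 'count': 3}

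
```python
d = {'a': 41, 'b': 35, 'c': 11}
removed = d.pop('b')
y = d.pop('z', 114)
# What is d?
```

After line 1: d = {'a': 41, 'b': 35, 'c': 11}
After line 2 (pop 'b' returns 35): d = {'a': 41, 'c': 11}, removed = 35
After line 3 (pop 'z' missing, returns default 114): d = {'a': 41, 'c': 11}, y = 114

{'a': 41, 'c': 11}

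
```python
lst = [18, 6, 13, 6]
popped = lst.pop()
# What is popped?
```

6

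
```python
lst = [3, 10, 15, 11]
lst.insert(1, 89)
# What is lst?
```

[3, 89, 10, 15, 11]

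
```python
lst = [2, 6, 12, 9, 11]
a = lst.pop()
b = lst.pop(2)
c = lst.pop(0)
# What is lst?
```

After line 1: lst = [2, 6, 12, 9, 11]
After line 2 (pop() -> a = 11): lst = [2, 6, 12, 9]
After line 3 (pop(2) -> b = 12): lst = [2, 6, 9]
After line 4 (pop(0) -> c = 2): lst = [6, 9]

[6, 9]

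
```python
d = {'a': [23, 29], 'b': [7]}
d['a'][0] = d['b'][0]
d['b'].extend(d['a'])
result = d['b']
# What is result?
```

After line 1: d = {'a': [23, 29], 'b': [7]}
After line 2 (a[0] = b[0] = 7): d = {'a': [7, 29], 'b': [7]}
After line 3 (b.extend(a) appends [7, 29]): d = {'a': [7, 29], 'b': [7, 7, 29]}
After line 4: result = d['b'] = [7, 7, 29]

[7, 7, 29]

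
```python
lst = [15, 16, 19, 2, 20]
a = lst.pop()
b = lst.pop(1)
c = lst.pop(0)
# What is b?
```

After line 1: lst = [15, 16, 19, 2, 20]
After line 2 (pop() -> a = 20): lst = [15, 16, 19, 2]
After line 3 (pop(1) -> b = 16): lst = [15, 19, 2]
After line 4 (pop(0) -> c = 15): lst = [19, 2]

16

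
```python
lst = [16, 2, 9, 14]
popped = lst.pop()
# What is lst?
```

[16, 2, 9]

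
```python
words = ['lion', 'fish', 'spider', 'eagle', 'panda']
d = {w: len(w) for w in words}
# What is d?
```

{'lion': 4, 'fish': 4, 'spider': 6, 'eagle': 5, 'panda': 5}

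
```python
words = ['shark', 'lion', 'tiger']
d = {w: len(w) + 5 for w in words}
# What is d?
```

{'shark': 10, 'lion': 9, 'tiger': 10}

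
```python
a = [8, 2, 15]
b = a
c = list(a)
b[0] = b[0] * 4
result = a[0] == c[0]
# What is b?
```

After line 1: a = [8, 2, 15]
After line 2 (b = a, alias): a = [8, 2, 15], b = [8, 2, 15]
After line 3 (c = list(a) is a copy, new object): c = [8, 2, 15]
After line 4 (b[0] = 8 * 4 = 32; mutates shared a/b): a = b = [32, 2, 15], c = [8, 2, 15]
After line 5 (a[0] = 32, c[0] = 8; result = False)

[32, 2, 15]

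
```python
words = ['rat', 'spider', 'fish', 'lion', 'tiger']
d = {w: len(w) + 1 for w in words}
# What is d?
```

{'rat': 4, 'spider': 7, 'fish': 5, 'lion': 5, 'tiger': 6}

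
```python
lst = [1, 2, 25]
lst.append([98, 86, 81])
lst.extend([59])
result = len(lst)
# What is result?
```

After line 1: lst = [1, 2, 25]
After line 2 (append adds [98, 86, 81] as single element): lst = [1, 2, 25, [98, 86, 81]]
After line 3 (extend unpacks [59], adds 59): lst = [1, 2, 25, [98, 86, 81], 59]
After line 4: result = len(lst) = 5

5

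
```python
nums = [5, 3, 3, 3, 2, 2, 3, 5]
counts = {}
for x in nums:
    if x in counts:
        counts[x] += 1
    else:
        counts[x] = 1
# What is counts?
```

Initial: counts = {}, nums = [5, 3, 3, 3, 2, 2, 3, 5]
See 5: counts = {5: 1}
See 3: counts = {5: 1, 3: 1}
See 3: counts = {5: 1, 3: 2}
See 3: counts = {5: 1, 3: 3}
See 2: counts = {5: 1, 3: 3, 2: 1}
See 2: counts = {5: 1, 3: 3, 2: 2}
See 3: counts = {5: 1, 3: 4, 2: 2}
See 5: counts = {5: 2, 3: 4, 2: 2}

{5: 2, 3: 4, 2: 2}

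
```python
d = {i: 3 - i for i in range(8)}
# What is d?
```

{0: 3, 1: 2, 2: 1, 3: 0, 4: -1, 5: -2, 6: -3, 7: -4}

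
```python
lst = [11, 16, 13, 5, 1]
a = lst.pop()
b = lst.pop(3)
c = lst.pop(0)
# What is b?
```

After line 1: lst = [11, 16, 13, 5, 1]
After line 2 (pop() -> a = 1): lst = [11, 16, 13, 5]
After line 3 (pop(3) -> b = 5): lst = [11, 16, 13]
After line 4 (pop(0) -> c = 11): lst = [16, 13]

5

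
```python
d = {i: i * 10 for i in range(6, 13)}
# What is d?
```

{6: 60, 7: 70, 8: 80, 9: 90, 10: 100, 11: 110, 12: 120}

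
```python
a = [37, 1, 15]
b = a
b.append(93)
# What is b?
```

After line 1: a = [37, 1, 15]
After line 2 (b = a is an alias, same object): a = [37, 1, 15], b = [37, 1, 15]
After line 3 (b.append mutates the shared list): a = [37, 1, 15, 93], b = [37, 1, 15, 93]

[37, 1, 15, 93]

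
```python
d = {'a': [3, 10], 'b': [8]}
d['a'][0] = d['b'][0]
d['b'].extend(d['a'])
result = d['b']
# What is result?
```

After line 1: d = {'a': [3, 10], 'b': [8]}
After line 2 (a[0] = b[0] = 8): d = {'a': [8, 10], 'b': [8]}
After line 3 (b.extend(a) appends [8, 10]): d = {'a': [8, 10], 'b': [8, 8, 10]}
After line 4: result = d['b'] = [8, 8, 10]

[8, 8, 10]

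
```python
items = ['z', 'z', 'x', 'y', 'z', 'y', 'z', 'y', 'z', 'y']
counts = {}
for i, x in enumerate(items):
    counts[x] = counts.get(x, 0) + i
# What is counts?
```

Initial: counts = {}, items = ['z', 'z', 'x', 'y', 'z', 'y', 'z', 'y', 'z', 'y']
i=0, x='z': counts = {'z': 0}
i=1, x='z': counts = {'z': 1}
i=2, x='x': counts = {'z': 1, 'x': 2}
i=3, x='y': counts = {'z': 1, 'x': 2, 'y': 3}
i=4, x='z': counts = {'z': 5, 'x': 2, 'y': 3}
i=5, x='y': counts = {'z': 5, 'x': 2, 'y': 8}
i=6, x='z': counts = {'z': 11, 'x': 2, 'y': 8}
i=7, x='y': counts = {'z': 11, 'x': 2, 'y': 15}
i=8, x='z': counts = {'z': 19, 'x': 2, 'y': 15}
i=9, x='y': counts = {'z': 19, 'x': 2, 'y': 24}

{'z': 19, 'x': 2, 'y': 24}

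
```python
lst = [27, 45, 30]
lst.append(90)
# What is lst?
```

[27, 45, 30, 90]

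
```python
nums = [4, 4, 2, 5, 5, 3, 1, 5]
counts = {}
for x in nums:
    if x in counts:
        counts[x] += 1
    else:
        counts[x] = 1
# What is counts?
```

Initial: counts = {}, nums = [4, 4, 2, 5, 5, 3, 1, 5]
See 4: counts = {4: 1}
See 4: counts = {4: 2}
See 2: counts = {4: 2, 2: 1}
See 5: counts = {4: 2, 2: 1, 5: 1}
See 5: counts = {4: 2, 2: 1, 5: 2}
See 3: counts = {4: 2, 2: 1, 5: 2, 3: 1}
See 1: counts = {4: 2, 2: 1, 5: 2, 3: 1, 1: 1}
See 5: counts = {4: 2, 2: 1, 5: 3, 3: 1, 1: 1}

{4: 2, 2: 1, 5: 3, 3: 1, 1: 1}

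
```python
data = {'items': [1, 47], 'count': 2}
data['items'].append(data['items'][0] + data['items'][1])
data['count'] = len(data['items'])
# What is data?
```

After line 1: data = {'items': [1, 47], 'count': 2}
After line 2 (append 1 + 47 = 48): data = {'items': [1, 47, 48], 'count': 2}
After line 3 (count = len(items) = 3): data = {'items': [1, 47, 48], 'count': 3}

{'items': [1, 47, 48], 'count': 3}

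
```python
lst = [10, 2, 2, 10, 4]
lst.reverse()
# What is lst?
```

[4, 10, 2, 2, 10]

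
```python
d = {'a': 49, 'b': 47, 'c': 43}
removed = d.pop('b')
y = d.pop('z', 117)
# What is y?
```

After line 1: d = {'a': 49, 'b': 47, 'c': 43}
After line 2 (pop 'b' returns 47): d = {'a': 49, 'c': 43}, removed = 47
After line 3 (pop 'z' missing, returns default 117): d = {'a': 49, 'c': 43}, y = 117

117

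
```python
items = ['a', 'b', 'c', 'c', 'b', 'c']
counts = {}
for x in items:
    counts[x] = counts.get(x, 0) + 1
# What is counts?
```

Initial: counts = {}, items = ['a', 'b', 'c', 'c', 'b', 'c']
See 'a': counts = {'a': 1}
See 'b': counts = {'a': 1, 'b': 1}
See 'c': counts = {'a': 1, 'b': 1, 'c': 1}
See 'c': counts = {'a': 1, 'b': 1, 'c': 2}
See 'b': counts = {'a': 1, 'b': 2, 'c': 2}
See 'c': counts = {'a': 1, 'b': 2, 'c': 3}

{'a': 1, 'b': 2, 'c': 3}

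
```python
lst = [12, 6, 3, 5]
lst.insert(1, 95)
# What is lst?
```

[12, 95, 6, 3, 5]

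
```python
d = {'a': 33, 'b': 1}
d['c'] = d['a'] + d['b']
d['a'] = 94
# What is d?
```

After line 1: d = {'a': 33, 'b': 1}
After line 2 (d['c'] = 33 + 1): d = {'a': 33, 'b': 1, 'c': 34}
After line 3: d = {'a': 94, 'b': 1, 'c': 34}

{'a': 94, 'b': 1, 'c': 34}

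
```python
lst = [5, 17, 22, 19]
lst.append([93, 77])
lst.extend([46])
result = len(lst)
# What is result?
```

After line 1: lst = [5, 17, 22, 19]
After line 2 (append adds [93, 77] as single element): lst = [5, 17, 22, 19, [93, 77]]
After line 3 (extend unpacks [46], adds 46): lst = [5, 17, 22, 19, [93, 77], 46]
After line 4: result = len(lst) = 6

6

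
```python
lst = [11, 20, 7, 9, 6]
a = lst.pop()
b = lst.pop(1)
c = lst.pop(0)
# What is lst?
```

After line 1: lst = [11, 20, 7, 9, 6]
After line 2 (pop() -> a = 6): lst = [11, 20, 7, 9]
After line 3 (pop(1) -> b = 20): lst = [11, 7, 9]
After line 4 (pop(0) -> c = 11): lst = [7, 9]

[7, 9]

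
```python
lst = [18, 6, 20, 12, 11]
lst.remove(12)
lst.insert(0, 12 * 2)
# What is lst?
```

After line 1: lst = [18, 6, 20, 12, 11]
After line 2 (remove first 12): lst = [18, 6, 20, 11]
After line 3 (insert 24 at index 0): lst = [24, 18, 6, 20, 11]

[24, 18, 6, 20, 11]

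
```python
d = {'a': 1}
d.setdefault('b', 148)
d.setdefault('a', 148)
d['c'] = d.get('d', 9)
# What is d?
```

After line 1: d = {'a': 1}
After line 2 (setdefault adds 'b'=148): d = {'a': 1, 'b': 148}
After line 3 (setdefault 'a' no-op, already exists): d = {'a': 1, 'b': 148}
After line 4 (get('d', 9) returns default since 'd' not in d): d = {'a': 1, 'b': 148, 'c': 9}

{'a': 1, 'b': 148, 'c': 9}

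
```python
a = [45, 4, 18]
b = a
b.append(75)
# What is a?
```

After line 1: a = [45, 4, 18]
After line 2 (b = a is an alias, same object): a = [45, 4, 18], b = [45, 4, 18]
After line 3 (b.append mutates the shared list): a = [45, 4, 18, 75], b = [45, 4, 18, 75]

[45, 4, 18, 75]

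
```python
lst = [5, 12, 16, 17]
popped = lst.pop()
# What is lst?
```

[5, 12, 16]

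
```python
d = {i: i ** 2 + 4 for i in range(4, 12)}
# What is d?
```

{4: 20, 5: 29, 6: 40, 7: 53, 8: 68, 9: 85, 10: 104, 11: 125}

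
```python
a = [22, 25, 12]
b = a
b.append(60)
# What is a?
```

After line 1: a = [22, 25, 12]
After line 2 (b = a is an alias, same object): a = [22, 25, 12], b = [22, 25, 12]
After line 3 (b.append mutates the shared list): a = [22, 25, 12, 60], b = [22, 25, 12, 60]

[22, 25, 12, 60]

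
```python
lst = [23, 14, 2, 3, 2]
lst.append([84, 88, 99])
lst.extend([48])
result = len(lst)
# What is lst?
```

After line 1: lst = [23, 14, 2, 3, 2]
After line 2 (append adds [84, 88, 99] as single element): lst = [23, 14, 2, 3, 2, [84, 88, 99]]
After line 3 (extend unpacks [48], adds 48): lst = [23, 14, 2, 3, 2, [84, 88, 99], 48]
After line 4: result = len(lst) = 7

[23, 14, 2, 3, 2, [84, 88, 99], 48]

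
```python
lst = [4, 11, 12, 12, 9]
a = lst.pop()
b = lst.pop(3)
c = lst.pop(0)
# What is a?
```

After line 1: lst = [4, 11, 12, 12, 9]
After line 2 (pop() -> a = 9): lst = [4, 11, 12, 12]
After line 3 (pop(3) -> b = 12): lst = [4, 11, 12]
After line 4 (pop(0) -> c = 4): lst = [11, 12]

9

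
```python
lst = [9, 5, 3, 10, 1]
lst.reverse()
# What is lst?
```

[1, 10, 3, 5, 9]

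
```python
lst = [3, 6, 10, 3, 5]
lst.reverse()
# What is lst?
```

[5, 3, 10, 6, 3]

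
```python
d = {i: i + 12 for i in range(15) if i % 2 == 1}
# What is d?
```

{1: 13, 3: 15, 5: 17, 7: 19, 9: 21, 11: 23, 13: 25}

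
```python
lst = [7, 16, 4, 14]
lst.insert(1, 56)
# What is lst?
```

[7, 56, 16, 4, 14]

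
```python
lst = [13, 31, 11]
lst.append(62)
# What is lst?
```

[13, 31, 11, 62]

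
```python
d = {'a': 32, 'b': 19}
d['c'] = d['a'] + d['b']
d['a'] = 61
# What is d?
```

After line 1: d = {'a': 32, 'b': 19}
After line 2 (d['c'] = 32 + 19): d = {'a': 32, 'b': 19, 'c': 51}
After line 3: d = {'a': 61, 'b': 19, 'c': 51}

{'a': 61, 'b': 19, 'c': 51}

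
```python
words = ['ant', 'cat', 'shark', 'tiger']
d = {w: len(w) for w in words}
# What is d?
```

{'ant': 3, 'cat': 3, 'shark': 5, 'tiger': 5}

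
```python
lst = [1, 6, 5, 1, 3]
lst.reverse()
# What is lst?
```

[3, 1, 5, 6, 1]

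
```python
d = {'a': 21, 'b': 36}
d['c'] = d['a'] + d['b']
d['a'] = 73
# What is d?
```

After line 1: d = {'a': 21, 'b': 36}
After line 2 (d['c'] = 21 + 36): d = {'a': 21, 'b': 36, 'c': 57}
After line 3: d = {'a': 73, 'b': 36, 'c': 57}

{'a': 73, 'b': 36, 'c': 57}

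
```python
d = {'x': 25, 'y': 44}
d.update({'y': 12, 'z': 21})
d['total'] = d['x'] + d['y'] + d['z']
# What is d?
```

After line 1: d = {'x': 25, 'y': 44}
After line 2 (y overwritten, z added): d = {'x': 25, 'y': 12, 'z': 21}
After line 3 (total = 25 + 12 + 21 = 58): d = {'x': 25, 'y': 12, 'z': 21, 'total': 58}

{'x': 25, 'y': 12, 'z': 21, 'total': 58}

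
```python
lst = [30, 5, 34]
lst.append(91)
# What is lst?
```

[30, 5, 34, 91]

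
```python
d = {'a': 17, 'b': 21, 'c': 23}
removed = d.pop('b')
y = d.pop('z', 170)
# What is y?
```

After line 1: d = {'a': 17, 'b': 21, 'c': 23}
After line 2 (pop 'b' returns 21): d = {'a': 17, 'c': 23}, removed = 21
After line 3 (pop 'z' missing, returns default 170): d = {'a': 17, 'c': 23}, y = 170

170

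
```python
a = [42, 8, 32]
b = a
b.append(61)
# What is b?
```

After line 1: a = [42, 8, 32]
After line 2 (b = a is an alias, same object): a = [42, 8, 32], b = [42, 8, 32]
After line 3 (b.append mutates the shared list): a = [42, 8, 32, 61], b = [42, 8, 32, 61]

[42, 8, 32, 61]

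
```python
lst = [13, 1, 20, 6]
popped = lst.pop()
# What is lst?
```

[13, 1, 20]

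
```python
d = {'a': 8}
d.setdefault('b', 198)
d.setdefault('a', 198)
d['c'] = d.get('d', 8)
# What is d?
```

After line 1: d = {'a': 8}
After line 2 (setdefault adds 'b'=198): d = {'a': 8, 'b': 198}
After line 3 (setdefault 'a' no-op, already exists): d = {'a': 8, 'b': 198}
After line 4 (get('d', 8) returns default since 'd' not in d): d = {'a': 8, 'b': 198, 'c': 8}

{'a': 8, 'b': 198, 'c': 8}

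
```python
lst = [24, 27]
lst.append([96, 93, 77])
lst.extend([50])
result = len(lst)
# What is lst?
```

After line 1: lst = [24, 27]
After line 2 (append adds [96, 93, 77] as single element): lst = [24, 27, [96, 93, 77]]
After line 3 (extend unpacks [50], adds 50): lst = [24, 27, [96, 93, 77], 50]
After line 4: result = len(lst) = 4

[24, 27, [96, 93, 77], 50]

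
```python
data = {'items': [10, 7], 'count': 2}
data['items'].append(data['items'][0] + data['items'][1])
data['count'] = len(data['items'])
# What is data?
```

After line 1: data = {'items': [10, 7], 'count': 2}
After line 2 (append 10 + 7 = 17): data = {'items': [10, 7, 17], 'count': 2}
After line 3 (count = len(items) = 3): data = {'items': [10, 7, 17], 'count': 3}

{'items': [10, 7, 17], 'count': 3}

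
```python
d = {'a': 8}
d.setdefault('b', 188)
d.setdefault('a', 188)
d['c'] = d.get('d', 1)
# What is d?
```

After line 1: d = {'a': 8}
After line 2 (setdefault adds 'b'=188): d = {'a': 8, 'b': 188}
After line 3 (setdefault 'a' no-op, already exists): d = {'a': 8, 'b': 188}
After line 4 (get('d', 1) returns default since 'd' not in d): d = {'a': 8, 'b': 188, 'c': 1}

{'a': 8, 'b': 188, 'c': 1}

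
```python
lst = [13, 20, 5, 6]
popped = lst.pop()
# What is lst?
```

[13, 20, 5]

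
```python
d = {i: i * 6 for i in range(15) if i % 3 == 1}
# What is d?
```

{1: 6, 4: 24, 7: 42, 10: 60, 13: 78}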